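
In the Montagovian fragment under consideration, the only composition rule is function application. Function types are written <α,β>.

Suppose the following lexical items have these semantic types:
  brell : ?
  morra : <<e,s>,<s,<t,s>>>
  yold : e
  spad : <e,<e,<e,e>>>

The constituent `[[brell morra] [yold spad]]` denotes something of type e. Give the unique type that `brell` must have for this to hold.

<<<e,s>,<s,<t,s>>>,<<e,<e,e>>,e>>

[[brell morra] [yold spad]] is required to be e. [yold spad] : <e,<e,e>> cannot yield e as functor, so [brell morra] : <<e,<e,e>>,e>.
[brell morra] is required to be <<e,<e,e>>,e>. morra : <<e,s>,<s,<t,s>>> cannot yield <<e,<e,e>>,e> as functor, so brell : <<<e,s>,<s,<t,s>>>,<<e,<e,e>>,e>>.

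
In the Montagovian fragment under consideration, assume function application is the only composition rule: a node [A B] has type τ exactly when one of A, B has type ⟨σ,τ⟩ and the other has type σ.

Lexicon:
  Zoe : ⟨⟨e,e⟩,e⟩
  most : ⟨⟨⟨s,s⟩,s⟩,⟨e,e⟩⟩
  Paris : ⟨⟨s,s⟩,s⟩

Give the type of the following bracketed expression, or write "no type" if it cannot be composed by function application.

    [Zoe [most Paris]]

e

[most Paris] — most of type ⟨⟨⟨s,s⟩,s⟩,⟨e,e⟩⟩ combines with Paris of type ⟨⟨s,s⟩,s⟩: type ⟨e,e⟩.
[Zoe [most Paris]] — Zoe of type ⟨⟨e,e⟩,e⟩ combines with [most Paris] of type ⟨e,e⟩: type e.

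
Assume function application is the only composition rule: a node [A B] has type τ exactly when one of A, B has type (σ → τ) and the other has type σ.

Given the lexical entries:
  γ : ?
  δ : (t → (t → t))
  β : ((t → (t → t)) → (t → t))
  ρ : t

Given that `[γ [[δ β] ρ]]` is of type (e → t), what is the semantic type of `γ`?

At [γ [[δ β] ρ]] (required: (e → t)): [[δ β] ρ] is t, which is not a function with range (e → t); hence γ is the functor — type (t → (e → t)).

(t → (e → t))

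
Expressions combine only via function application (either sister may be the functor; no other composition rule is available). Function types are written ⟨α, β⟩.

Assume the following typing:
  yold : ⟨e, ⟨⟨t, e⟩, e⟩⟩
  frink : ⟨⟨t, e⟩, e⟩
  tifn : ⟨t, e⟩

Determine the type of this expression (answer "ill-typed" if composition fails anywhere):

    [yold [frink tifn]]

⟨⟨t, e⟩, e⟩

[frink tifn]: frink is ⟨⟨t, e⟩, e⟩, tifn is ⟨t, e⟩; result e.
[yold [frink tifn]]: yold is ⟨e, ⟨⟨t, e⟩, e⟩⟩, [frink tifn] is e; result ⟨⟨t, e⟩, e⟩.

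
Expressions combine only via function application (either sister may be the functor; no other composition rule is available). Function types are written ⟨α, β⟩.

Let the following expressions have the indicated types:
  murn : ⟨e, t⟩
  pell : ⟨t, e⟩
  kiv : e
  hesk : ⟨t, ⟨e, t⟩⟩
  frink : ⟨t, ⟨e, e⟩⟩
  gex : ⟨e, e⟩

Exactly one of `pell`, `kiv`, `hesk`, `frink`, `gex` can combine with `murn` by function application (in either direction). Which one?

kiv

pell : ⟨t, e⟩ — neither side's domain matches the other.
kiv — combines: murn : ⟨e, t⟩ takes kiv : e as argument, giving t.
hesk : ⟨t, ⟨e, t⟩⟩ — neither side's domain matches the other.
frink : ⟨t, ⟨e, e⟩⟩ — neither side's domain matches the other.
gex : ⟨e, e⟩ — neither side's domain matches the other.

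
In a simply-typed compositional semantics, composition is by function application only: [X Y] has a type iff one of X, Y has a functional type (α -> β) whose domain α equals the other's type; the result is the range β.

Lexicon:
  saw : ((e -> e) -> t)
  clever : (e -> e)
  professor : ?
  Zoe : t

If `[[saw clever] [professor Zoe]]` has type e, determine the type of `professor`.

(t -> (t -> e))

[[saw clever] [professor Zoe]] must have type e. The sister [saw clever] has type t; that is not a function onto e, so [professor Zoe] must be the functor, of type (t -> e).
[professor Zoe] must have type (t -> e). The sister Zoe has type t; that is not a function onto (t -> e), so professor must be the functor, of type (t -> (t -> e)).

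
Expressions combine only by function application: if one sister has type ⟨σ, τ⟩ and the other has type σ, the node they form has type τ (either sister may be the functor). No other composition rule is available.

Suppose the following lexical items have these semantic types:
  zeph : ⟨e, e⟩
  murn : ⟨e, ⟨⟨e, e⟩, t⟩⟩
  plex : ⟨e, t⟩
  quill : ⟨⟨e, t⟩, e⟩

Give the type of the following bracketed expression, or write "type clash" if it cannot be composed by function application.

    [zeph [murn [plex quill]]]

[plex quill]: functor quill : ⟨⟨e, t⟩, e⟩, argument plex : ⟨e, t⟩; result e.
[murn [plex quill]]: functor murn : ⟨e, ⟨⟨e, e⟩, t⟩⟩, argument [plex quill] : e; result ⟨⟨e, e⟩, t⟩.
[zeph [murn [plex quill]]]: functor [murn [plex quill]] : ⟨⟨e, e⟩, t⟩, argument zeph : ⟨e, e⟩; result t.

t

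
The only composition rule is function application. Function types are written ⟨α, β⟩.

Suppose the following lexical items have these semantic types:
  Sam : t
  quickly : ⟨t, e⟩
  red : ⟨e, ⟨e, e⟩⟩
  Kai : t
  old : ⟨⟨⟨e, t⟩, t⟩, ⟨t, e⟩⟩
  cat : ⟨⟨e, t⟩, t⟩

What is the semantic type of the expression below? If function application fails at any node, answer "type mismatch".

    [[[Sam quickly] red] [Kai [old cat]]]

[Sam quickly]: functor quickly : ⟨t, e⟩, argument Sam : t; result e.
[[Sam quickly] red]: functor red : ⟨e, ⟨e, e⟩⟩, argument [Sam quickly] : e; result ⟨e, e⟩.
[old cat]: functor old : ⟨⟨⟨e, t⟩, t⟩, ⟨t, e⟩⟩, argument cat : ⟨⟨e, t⟩, t⟩; result ⟨t, e⟩.
[Kai [old cat]]: functor [old cat] : ⟨t, e⟩, argument Kai : t; result e.
[[[Sam quickly] red] [Kai [old cat]]]: functor [[Sam quickly] red] : ⟨e, e⟩, argument [Kai [old cat]] : e; result e.

e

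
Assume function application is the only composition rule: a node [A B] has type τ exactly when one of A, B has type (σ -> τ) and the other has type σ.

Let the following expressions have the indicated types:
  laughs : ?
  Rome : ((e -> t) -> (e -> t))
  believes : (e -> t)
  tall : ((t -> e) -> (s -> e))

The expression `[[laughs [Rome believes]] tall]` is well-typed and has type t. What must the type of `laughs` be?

[[laughs [Rome believes]] tall] is required to be t. tall : ((t -> e) -> (s -> e)) cannot yield t as functor, so [laughs [Rome believes]] : (((t -> e) -> (s -> e)) -> t).
[laughs [Rome believes]] is required to be (((t -> e) -> (s -> e)) -> t). [Rome believes] : (e -> t) cannot yield (((t -> e) -> (s -> e)) -> t) as functor, so laughs : ((e -> t) -> (((t -> e) -> (s -> e)) -> t)).

((e -> t) -> (((t -> e) -> (s -> e)) -> t))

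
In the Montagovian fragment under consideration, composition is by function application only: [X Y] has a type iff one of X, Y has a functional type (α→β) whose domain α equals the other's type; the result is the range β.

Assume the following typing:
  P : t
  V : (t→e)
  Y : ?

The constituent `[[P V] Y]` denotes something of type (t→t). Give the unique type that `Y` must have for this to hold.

(e→(t→t))

[[P V] Y] is required to be (t→t). [P V] : e cannot yield (t→t) as functor, so Y : (e→(t→t)).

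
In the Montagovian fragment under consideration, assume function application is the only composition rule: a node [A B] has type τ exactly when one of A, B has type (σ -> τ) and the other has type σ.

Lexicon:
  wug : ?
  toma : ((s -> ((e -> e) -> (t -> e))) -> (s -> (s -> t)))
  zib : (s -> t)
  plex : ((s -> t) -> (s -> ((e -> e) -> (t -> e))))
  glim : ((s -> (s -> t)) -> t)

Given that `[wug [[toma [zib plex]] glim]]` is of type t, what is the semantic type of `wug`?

For [wug [[toma [zib plex]] glim]] to have type t with [[toma [zib plex]] glim] of type t, wug must be the function: wug : (t -> t).

(t -> t)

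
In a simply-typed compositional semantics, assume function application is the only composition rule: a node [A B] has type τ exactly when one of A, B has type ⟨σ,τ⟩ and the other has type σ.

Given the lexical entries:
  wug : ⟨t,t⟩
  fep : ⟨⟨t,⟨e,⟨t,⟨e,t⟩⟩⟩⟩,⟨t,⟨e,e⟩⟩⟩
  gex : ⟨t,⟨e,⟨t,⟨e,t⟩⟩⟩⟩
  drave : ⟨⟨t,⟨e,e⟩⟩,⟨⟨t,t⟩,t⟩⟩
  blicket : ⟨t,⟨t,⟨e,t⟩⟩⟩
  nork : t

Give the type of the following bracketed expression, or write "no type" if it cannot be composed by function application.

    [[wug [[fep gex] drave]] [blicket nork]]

⟨e,t⟩

[fep gex] — fep of type ⟨⟨t,⟨e,⟨t,⟨e,t⟩⟩⟩⟩,⟨t,⟨e,e⟩⟩⟩ combines with gex of type ⟨t,⟨e,⟨t,⟨e,t⟩⟩⟩⟩: type ⟨t,⟨e,e⟩⟩.
[[fep gex] drave] — drave of type ⟨⟨t,⟨e,e⟩⟩,⟨⟨t,t⟩,t⟩⟩ combines with [fep gex] of type ⟨t,⟨e,e⟩⟩: type ⟨⟨t,t⟩,t⟩.
[wug [[fep gex] drave]] — [[fep gex] drave] of type ⟨⟨t,t⟩,t⟩ combines with wug of type ⟨t,t⟩: type t.
[blicket nork] — blicket of type ⟨t,⟨t,⟨e,t⟩⟩⟩ combines with nork of type t: type ⟨t,⟨e,t⟩⟩.
[[wug [[fep gex] drave]] [blicket nork]] — [blicket nork] of type ⟨t,⟨e,t⟩⟩ combines with [wug [[fep gex] drave]] of type t: type ⟨e,t⟩.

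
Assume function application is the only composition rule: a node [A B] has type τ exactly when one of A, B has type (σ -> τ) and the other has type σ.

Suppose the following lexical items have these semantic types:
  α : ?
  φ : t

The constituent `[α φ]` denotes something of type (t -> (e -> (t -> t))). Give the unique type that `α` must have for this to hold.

For [α φ] to have type (t -> (e -> (t -> t))) with φ of type t, α must be the function: α : (t -> (t -> (e -> (t -> t)))).

(t -> (t -> (e -> (t -> t))))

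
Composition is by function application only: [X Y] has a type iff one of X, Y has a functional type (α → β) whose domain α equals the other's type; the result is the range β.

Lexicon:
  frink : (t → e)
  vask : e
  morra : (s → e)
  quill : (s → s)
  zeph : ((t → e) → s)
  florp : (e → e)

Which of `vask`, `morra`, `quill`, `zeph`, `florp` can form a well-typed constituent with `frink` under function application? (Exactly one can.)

zeph

vask : e — no; frink wants t, and vask wants nothing (atomic).
morra : (s → e) — no; frink wants t, and morra wants s.
quill : (s → s) — no; frink wants t, and quill wants s.
zeph — combines: zeph : ((t → e) → s) takes frink : (t → e) as argument, giving s.
florp : (e → e) — no; frink wants t, and florp wants e.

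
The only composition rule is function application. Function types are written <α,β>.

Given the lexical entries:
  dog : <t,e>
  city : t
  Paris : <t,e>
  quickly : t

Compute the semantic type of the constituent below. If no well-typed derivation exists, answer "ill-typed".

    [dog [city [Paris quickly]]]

[Paris quickly]: Paris is <t,e>, quickly is t; result e.
[city [Paris quickly]]: t with e — neither is a function whose domain matches the other; composition fails here.

ill-typed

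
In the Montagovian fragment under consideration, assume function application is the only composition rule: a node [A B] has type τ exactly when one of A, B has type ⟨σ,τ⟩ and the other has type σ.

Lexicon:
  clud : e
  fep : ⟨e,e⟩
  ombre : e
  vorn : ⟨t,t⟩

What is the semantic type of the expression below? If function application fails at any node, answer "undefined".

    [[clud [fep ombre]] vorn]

[fep ombre]: ⟨e,e⟩ applied to e yields e.
[clud [fep ombre]]: e with e — neither is a function whose domain matches the other; composition fails here.

undefined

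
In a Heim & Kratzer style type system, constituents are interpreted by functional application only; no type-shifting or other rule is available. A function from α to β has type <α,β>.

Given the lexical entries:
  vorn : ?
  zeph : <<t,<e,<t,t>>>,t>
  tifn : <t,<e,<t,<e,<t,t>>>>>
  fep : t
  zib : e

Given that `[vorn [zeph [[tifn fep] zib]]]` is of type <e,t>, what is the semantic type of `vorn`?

<t,<e,t>>

[vorn [zeph [[tifn fep] zib]]] must have type <e,t>. The sister [zeph [[tifn fep] zib]] has type t; that is not a function onto <e,t>, so vorn must be the functor, of type <t,<e,t>>.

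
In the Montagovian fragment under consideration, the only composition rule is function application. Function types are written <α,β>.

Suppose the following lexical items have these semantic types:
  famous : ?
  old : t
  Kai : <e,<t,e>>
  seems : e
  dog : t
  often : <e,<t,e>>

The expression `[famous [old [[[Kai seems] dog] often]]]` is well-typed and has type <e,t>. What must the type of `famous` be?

[famous [old [[[Kai seems] dog] often]]] must have type <e,t>. The sister [old [[[Kai seems] dog] often]] has type e; that is not a function onto <e,t>, so famous must be the functor, of type <e,<e,t>>.

<e,<e,t>>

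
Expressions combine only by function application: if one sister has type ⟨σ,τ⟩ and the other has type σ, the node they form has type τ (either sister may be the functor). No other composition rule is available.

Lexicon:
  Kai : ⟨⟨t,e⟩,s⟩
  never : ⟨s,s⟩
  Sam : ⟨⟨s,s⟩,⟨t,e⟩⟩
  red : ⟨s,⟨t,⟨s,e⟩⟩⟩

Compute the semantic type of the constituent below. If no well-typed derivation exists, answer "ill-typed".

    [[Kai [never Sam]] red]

⟨t,⟨s,e⟩⟩

At [never Sam], Sam : ⟨⟨s,s⟩,⟨t,e⟩⟩ takes never : ⟨s,s⟩, giving ⟨t,e⟩.
At [Kai [never Sam]], Kai : ⟨⟨t,e⟩,s⟩ takes [never Sam] : ⟨t,e⟩, giving s.
At [[Kai [never Sam]] red], red : ⟨s,⟨t,⟨s,e⟩⟩⟩ takes [Kai [never Sam]] : s, giving ⟨t,⟨s,e⟩⟩.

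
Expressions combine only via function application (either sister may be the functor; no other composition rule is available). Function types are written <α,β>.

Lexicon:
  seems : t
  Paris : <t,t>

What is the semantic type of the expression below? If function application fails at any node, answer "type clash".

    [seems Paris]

t

[seems Paris]: Paris is <t,t>, seems is t; result t.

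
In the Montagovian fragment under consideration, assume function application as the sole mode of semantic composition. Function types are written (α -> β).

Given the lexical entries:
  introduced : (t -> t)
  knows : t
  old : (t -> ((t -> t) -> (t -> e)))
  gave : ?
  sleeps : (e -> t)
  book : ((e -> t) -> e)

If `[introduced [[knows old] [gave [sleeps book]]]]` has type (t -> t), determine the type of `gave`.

[introduced [[knows old] [gave [sleeps book]]]] is required to be (t -> t). introduced : (t -> t) cannot yield (t -> t) as functor, so [[knows old] [gave [sleeps book]]] : ((t -> t) -> (t -> t)).
[[knows old] [gave [sleeps book]]] is required to be ((t -> t) -> (t -> t)). [knows old] : ((t -> t) -> (t -> e)) cannot yield ((t -> t) -> (t -> t)) as functor, so [gave [sleeps book]] : (((t -> t) -> (t -> e)) -> ((t -> t) -> (t -> t))).
[gave [sleeps book]] is required to be (((t -> t) -> (t -> e)) -> ((t -> t) -> (t -> t))). [sleeps book] : e cannot yield (((t -> t) -> (t -> e)) -> ((t -> t) -> (t -> t))) as functor, so gave : (e -> (((t -> t) -> (t -> e)) -> ((t -> t) -> (t -> t)))).

(e -> (((t -> t) -> (t -> e)) -> ((t -> t) -> (t -> t))))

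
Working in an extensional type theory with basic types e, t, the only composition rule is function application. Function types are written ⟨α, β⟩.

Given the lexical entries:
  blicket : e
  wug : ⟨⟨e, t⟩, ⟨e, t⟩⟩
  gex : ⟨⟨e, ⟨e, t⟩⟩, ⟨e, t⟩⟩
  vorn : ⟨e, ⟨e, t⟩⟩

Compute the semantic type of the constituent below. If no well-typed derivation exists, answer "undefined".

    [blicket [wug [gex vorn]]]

t

[gex vorn] — gex of type ⟨⟨e, ⟨e, t⟩⟩, ⟨e, t⟩⟩ combines with vorn of type ⟨e, ⟨e, t⟩⟩: type ⟨e, t⟩.
[wug [gex vorn]] — wug of type ⟨⟨e, t⟩, ⟨e, t⟩⟩ combines with [gex vorn] of type ⟨e, t⟩: type ⟨e, t⟩.
[blicket [wug [gex vorn]]] — [wug [gex vorn]] of type ⟨e, t⟩ combines with blicket of type e: type t.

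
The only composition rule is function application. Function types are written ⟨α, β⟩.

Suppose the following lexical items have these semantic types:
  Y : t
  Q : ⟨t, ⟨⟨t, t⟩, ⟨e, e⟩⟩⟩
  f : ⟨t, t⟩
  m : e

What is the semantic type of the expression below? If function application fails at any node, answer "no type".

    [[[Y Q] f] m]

e

At [Y Q], Q : ⟨t, ⟨⟨t, t⟩, ⟨e, e⟩⟩⟩ takes Y : t, giving ⟨⟨t, t⟩, ⟨e, e⟩⟩.
At [[Y Q] f], [Y Q] : ⟨⟨t, t⟩, ⟨e, e⟩⟩ takes f : ⟨t, t⟩, giving ⟨e, e⟩.
At [[[Y Q] f] m], [[Y Q] f] : ⟨e, e⟩ takes m : e, giving e.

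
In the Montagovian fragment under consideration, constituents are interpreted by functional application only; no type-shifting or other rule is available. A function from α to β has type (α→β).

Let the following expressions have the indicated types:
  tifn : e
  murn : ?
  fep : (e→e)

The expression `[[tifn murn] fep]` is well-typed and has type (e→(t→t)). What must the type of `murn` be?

(e→((e→e)→(e→(t→t))))

At [[tifn murn] fep] (required: (e→(t→t))): fep is (e→e), which is not a function with range (e→(t→t)); hence [tifn murn] is the functor — type ((e→e)→(e→(t→t))).
At [tifn murn] (required: ((e→e)→(e→(t→t)))): tifn is e, which is not a function with range ((e→e)→(e→(t→t))); hence murn is the functor — type (e→((e→e)→(e→(t→t)))).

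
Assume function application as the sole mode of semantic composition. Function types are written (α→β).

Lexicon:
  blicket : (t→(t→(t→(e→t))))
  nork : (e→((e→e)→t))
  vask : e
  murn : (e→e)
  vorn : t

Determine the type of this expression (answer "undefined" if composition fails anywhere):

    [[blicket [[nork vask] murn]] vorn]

(t→(e→t))

[nork vask]: functor nork : (e→((e→e)→t)), argument vask : e; result ((e→e)→t).
[[nork vask] murn]: functor [nork vask] : ((e→e)→t), argument murn : (e→e); result t.
[blicket [[nork vask] murn]]: functor blicket : (t→(t→(t→(e→t)))), argument [[nork vask] murn] : t; result (t→(t→(e→t))).
[[blicket [[nork vask] murn]] vorn]: functor [blicket [[nork vask] murn]] : (t→(t→(e→t))), argument vorn : t; result (t→(e→t)).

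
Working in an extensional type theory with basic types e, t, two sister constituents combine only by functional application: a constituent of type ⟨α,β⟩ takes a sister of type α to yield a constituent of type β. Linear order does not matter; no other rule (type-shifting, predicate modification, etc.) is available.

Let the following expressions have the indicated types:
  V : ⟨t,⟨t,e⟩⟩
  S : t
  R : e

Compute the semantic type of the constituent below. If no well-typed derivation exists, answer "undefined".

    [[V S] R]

undefined

[V S] — V of type ⟨t,⟨t,e⟩⟩ combines with S of type t: type ⟨t,e⟩.
At [[V S] R]: neither ⟨t,e⟩ nor e can take the other as argument; the node is ill-typed.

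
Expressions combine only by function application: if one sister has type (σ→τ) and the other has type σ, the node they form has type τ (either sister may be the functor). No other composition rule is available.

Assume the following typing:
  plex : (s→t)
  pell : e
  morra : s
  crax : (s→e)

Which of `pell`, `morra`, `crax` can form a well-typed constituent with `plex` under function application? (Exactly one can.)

pell : e — no; plex wants s, and pell wants nothing (atomic).
morra — combines: plex : (s→t) takes morra : s as argument, giving t.
crax : (s→e) — no; plex wants s, and crax wants s.

morra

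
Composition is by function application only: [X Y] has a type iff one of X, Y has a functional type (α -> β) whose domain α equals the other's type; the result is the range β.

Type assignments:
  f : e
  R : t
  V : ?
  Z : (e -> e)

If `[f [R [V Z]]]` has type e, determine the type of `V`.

((e -> e) -> (t -> (e -> e)))

[f [R [V Z]]] is required to be e. f : e cannot yield e as functor, so [R [V Z]] : (e -> e).
[R [V Z]] is required to be (e -> e). R : t cannot yield (e -> e) as functor, so [V Z] : (t -> (e -> e)).
[V Z] is required to be (t -> (e -> e)). Z : (e -> e) cannot yield (t -> (e -> e)) as functor, so V : ((e -> e) -> (t -> (e -> e))).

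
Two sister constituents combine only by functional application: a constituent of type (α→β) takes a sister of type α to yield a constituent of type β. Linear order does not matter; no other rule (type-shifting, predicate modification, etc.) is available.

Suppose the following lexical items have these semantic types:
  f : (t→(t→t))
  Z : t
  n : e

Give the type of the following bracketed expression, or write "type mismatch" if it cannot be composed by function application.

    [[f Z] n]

[f Z] — f of type (t→(t→t)) combines with Z of type t: type (t→t).
[[f Z] n]: (t→t) with e — neither is a function whose domain matches the other; composition fails here.

type mismatch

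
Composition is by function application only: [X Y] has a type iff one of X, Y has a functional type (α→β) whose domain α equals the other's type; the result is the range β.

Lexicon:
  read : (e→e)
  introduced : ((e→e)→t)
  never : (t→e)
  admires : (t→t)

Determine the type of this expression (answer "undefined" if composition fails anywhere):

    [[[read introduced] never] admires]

undefined

At [read introduced], introduced : ((e→e)→t) takes read : (e→e), giving t.
At [[read introduced] never], never : (t→e) takes [read introduced] : t, giving e.
[[[read introduced] never] admires]: e and (t→t) cannot combine by function application — type clash.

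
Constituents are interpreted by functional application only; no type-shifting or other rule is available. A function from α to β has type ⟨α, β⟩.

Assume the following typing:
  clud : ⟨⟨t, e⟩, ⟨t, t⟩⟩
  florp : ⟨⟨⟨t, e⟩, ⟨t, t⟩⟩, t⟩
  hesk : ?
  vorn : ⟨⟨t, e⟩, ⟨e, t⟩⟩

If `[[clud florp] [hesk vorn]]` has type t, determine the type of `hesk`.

At [[clud florp] [hesk vorn]] (required: t): [clud florp] is t, which is not a function with range t; hence [hesk vorn] is the functor — type ⟨t, t⟩.
At [hesk vorn] (required: ⟨t, t⟩): vorn is ⟨⟨t, e⟩, ⟨e, t⟩⟩, which is not a function with range ⟨t, t⟩; hence hesk is the functor — type ⟨⟨⟨t, e⟩, ⟨e, t⟩⟩, ⟨t, t⟩⟩.

⟨⟨⟨t, e⟩, ⟨e, t⟩⟩, ⟨t, t⟩⟩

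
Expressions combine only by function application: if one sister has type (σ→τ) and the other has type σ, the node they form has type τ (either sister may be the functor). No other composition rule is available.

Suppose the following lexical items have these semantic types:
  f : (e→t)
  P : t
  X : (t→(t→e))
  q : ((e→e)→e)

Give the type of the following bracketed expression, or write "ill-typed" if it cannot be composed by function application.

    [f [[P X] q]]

[P X]: (t→(t→e)) applied to t yields (t→e).
[[P X] q]: (t→e) and ((e→e)→e) cannot combine by function application — type clash.

ill-typed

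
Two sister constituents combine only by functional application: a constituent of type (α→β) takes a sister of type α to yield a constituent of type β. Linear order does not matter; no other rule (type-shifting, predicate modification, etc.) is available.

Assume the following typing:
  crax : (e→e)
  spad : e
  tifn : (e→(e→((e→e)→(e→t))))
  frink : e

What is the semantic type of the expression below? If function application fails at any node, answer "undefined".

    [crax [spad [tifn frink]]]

(e→t)

[tifn frink] — tifn of type (e→(e→((e→e)→(e→t)))) combines with frink of type e: type (e→((e→e)→(e→t))).
[spad [tifn frink]] — [tifn frink] of type (e→((e→e)→(e→t))) combines with spad of type e: type ((e→e)→(e→t)).
[crax [spad [tifn frink]]] — [spad [tifn frink]] of type ((e→e)→(e→t)) combines with crax of type (e→e): type (e→t).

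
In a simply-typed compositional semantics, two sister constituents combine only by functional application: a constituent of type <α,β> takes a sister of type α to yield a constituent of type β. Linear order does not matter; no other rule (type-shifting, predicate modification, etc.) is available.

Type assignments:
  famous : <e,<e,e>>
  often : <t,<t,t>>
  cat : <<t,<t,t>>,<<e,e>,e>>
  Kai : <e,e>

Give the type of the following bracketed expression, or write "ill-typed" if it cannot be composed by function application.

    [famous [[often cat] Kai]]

<e,e>

At [often cat], cat : <<t,<t,t>>,<<e,e>,e>> takes often : <t,<t,t>>, giving <<e,e>,e>.
At [[often cat] Kai], [often cat] : <<e,e>,e> takes Kai : <e,e>, giving e.
At [famous [[often cat] Kai]], famous : <e,<e,e>> takes [[often cat] Kai] : e, giving <e,e>.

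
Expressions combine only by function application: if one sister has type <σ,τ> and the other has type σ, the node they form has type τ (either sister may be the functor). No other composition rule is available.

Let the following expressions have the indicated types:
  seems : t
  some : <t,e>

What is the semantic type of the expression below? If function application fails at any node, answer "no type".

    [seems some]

[seems some]: functor some : <t,e>, argument seems : t; result e.

e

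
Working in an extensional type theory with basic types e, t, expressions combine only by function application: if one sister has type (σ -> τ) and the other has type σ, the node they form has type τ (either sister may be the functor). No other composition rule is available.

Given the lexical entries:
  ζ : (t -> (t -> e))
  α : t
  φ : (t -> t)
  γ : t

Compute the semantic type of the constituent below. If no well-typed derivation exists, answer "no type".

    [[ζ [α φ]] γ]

e

[α φ]: φ is (t -> t), α is t; result t.
[ζ [α φ]]: ζ is (t -> (t -> e)), [α φ] is t; result (t -> e).
[[ζ [α φ]] γ]: [ζ [α φ]] is (t -> e), γ is t; result e.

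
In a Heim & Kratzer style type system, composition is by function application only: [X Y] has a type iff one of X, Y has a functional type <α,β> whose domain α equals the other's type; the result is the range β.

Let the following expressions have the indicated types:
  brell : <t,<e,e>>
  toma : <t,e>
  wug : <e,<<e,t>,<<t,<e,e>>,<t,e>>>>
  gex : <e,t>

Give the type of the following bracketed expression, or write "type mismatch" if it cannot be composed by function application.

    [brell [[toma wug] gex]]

type mismatch

At [toma wug]: neither <t,e> nor <e,<<e,t>,<<t,<e,e>>,<t,e>>>> can take the other as argument; the node is ill-typed.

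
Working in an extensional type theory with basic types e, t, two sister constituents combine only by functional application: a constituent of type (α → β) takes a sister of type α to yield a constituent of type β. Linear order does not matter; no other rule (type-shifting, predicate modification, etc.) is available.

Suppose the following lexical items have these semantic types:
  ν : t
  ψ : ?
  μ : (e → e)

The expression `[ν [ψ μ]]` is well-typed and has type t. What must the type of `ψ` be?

[ν [ψ μ]] must have type t. The sister ν has type t; that is not a function onto t, so [ψ μ] must be the functor, of type (t → t).
[ψ μ] must have type (t → t). The sister μ has type (e → e); that is not a function onto (t → t), so ψ must be the functor, of type ((e → e) → (t → t)).

((e → e) → (t → t))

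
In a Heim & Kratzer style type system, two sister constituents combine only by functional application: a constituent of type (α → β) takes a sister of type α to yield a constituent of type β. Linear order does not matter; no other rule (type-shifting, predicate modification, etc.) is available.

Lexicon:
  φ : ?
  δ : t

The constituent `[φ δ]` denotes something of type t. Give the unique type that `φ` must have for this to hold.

(t → t)

[φ δ] must have type t. The sister δ has type t; that is not a function onto t, so φ must be the functor, of type (t → t).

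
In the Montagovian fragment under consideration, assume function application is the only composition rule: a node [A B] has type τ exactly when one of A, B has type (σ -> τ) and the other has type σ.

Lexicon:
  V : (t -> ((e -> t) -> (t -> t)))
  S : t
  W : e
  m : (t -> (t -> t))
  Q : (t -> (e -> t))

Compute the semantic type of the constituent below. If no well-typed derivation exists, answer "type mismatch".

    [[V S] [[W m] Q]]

At [V S], V : (t -> ((e -> t) -> (t -> t))) takes S : t, giving ((e -> t) -> (t -> t)).
At [W m]: neither e nor (t -> (t -> t)) can take the other as argument; the node is ill-typed.

type mismatch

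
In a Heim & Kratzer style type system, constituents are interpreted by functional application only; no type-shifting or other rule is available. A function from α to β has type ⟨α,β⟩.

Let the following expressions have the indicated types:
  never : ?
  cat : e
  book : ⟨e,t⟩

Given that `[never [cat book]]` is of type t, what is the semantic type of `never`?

⟨t,t⟩

[never [cat book]] must have type t. The sister [cat book] has type t; that is not a function onto t, so never must be the functor, of type ⟨t,t⟩.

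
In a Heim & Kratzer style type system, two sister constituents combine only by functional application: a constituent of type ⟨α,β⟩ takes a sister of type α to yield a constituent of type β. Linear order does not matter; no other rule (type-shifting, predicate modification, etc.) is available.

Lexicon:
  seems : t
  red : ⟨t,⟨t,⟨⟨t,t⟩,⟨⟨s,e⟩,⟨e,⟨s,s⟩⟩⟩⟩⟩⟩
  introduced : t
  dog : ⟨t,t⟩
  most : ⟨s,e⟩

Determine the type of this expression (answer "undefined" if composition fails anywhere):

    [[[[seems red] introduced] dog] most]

⟨e,⟨s,s⟩⟩

[seems red]: red is ⟨t,⟨t,⟨⟨t,t⟩,⟨⟨s,e⟩,⟨e,⟨s,s⟩⟩⟩⟩⟩⟩, seems is t; result ⟨t,⟨⟨t,t⟩,⟨⟨s,e⟩,⟨e,⟨s,s⟩⟩⟩⟩⟩.
[[seems red] introduced]: [seems red] is ⟨t,⟨⟨t,t⟩,⟨⟨s,e⟩,⟨e,⟨s,s⟩⟩⟩⟩⟩, introduced is t; result ⟨⟨t,t⟩,⟨⟨s,e⟩,⟨e,⟨s,s⟩⟩⟩⟩.
[[[seems red] introduced] dog]: [[seems red] introduced] is ⟨⟨t,t⟩,⟨⟨s,e⟩,⟨e,⟨s,s⟩⟩⟩⟩, dog is ⟨t,t⟩; result ⟨⟨s,e⟩,⟨e,⟨s,s⟩⟩⟩.
[[[[seems red] introduced] dog] most]: [[[seems red] introduced] dog] is ⟨⟨s,e⟩,⟨e,⟨s,s⟩⟩⟩, most is ⟨s,e⟩; result ⟨e,⟨s,s⟩⟩.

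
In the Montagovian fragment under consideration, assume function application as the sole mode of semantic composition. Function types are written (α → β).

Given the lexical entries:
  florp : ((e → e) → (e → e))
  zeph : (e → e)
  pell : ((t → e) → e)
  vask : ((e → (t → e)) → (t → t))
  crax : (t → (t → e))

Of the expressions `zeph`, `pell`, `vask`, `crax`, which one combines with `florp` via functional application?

zeph — combines: florp : ((e → e) → (e → e)) takes zeph : (e → e) as argument, giving (e → e).
pell : ((t → e) → e) — florp needs (e → e); pell needs (t → e); neither fits.
vask : ((e → (t → e)) → (t → t)) — florp needs (e → e); vask needs (e → (t → e)); neither fits.
crax : (t → (t → e)) — florp needs (e → e); crax needs t; neither fits.

zeph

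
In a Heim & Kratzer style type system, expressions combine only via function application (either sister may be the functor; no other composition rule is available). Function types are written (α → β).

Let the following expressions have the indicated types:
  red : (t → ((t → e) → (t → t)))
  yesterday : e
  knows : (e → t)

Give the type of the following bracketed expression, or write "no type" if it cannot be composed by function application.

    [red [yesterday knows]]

[yesterday knows]: (e → t) applied to e yields t.
[red [yesterday knows]]: (t → ((t → e) → (t → t))) applied to t yields ((t → e) → (t → t)).

((t → e) → (t → t))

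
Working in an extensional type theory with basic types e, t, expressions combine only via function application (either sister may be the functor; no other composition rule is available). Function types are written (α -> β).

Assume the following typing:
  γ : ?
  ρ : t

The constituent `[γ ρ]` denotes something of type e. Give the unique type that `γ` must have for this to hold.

(t -> e)

At [γ ρ] (required: e): ρ is t, which is not a function with range e; hence γ is the functor — type (t -> e).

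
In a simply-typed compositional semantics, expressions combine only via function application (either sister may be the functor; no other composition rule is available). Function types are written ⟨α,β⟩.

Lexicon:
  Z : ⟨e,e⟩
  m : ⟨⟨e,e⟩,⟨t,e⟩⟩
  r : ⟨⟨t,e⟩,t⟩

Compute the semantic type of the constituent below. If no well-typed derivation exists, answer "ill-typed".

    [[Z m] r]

t

[Z m]: ⟨⟨e,e⟩,⟨t,e⟩⟩ applied to ⟨e,e⟩ yields ⟨t,e⟩.
[[Z m] r]: ⟨⟨t,e⟩,t⟩ applied to ⟨t,e⟩ yields t.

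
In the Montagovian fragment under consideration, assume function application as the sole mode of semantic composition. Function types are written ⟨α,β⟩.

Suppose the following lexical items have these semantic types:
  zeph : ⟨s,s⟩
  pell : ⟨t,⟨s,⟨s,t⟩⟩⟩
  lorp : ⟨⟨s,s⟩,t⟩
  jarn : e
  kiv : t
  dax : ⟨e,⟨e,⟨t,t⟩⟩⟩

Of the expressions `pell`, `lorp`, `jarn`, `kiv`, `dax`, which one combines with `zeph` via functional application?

lorp

pell : ⟨t,⟨s,⟨s,t⟩⟩⟩ — does not combine with zeph.
lorp — combines: lorp : ⟨⟨s,s⟩,t⟩ takes zeph : ⟨s,s⟩ as argument, giving t.
jarn : e — does not combine with zeph.
kiv : t — does not combine with zeph.
dax : ⟨e,⟨e,⟨t,t⟩⟩⟩ — does not combine with zeph.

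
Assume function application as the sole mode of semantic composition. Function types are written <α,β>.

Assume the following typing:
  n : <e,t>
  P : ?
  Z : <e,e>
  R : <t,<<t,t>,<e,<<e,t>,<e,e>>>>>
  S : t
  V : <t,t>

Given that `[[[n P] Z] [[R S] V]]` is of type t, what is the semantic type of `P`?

<<e,t>,<<e,e>,<<e,<<e,t>,<e,e>>>,t>>>

For [[[n P] Z] [[R S] V]] to have type t with [[R S] V] of type <e,<<e,t>,<e,e>>>, [[n P] Z] must be the function: [[n P] Z] : <<e,<<e,t>,<e,e>>>,t>.
For [[n P] Z] to have type <<e,<<e,t>,<e,e>>>,t> with Z of type <e,e>, [n P] must be the function: [n P] : <<e,e>,<<e,<<e,t>,<e,e>>>,t>>.
For [n P] to have type <<e,e>,<<e,<<e,t>,<e,e>>>,t>> with n of type <e,t>, P must be the function: P : <<e,t>,<<e,e>,<<e,<<e,t>,<e,e>>>,t>>>.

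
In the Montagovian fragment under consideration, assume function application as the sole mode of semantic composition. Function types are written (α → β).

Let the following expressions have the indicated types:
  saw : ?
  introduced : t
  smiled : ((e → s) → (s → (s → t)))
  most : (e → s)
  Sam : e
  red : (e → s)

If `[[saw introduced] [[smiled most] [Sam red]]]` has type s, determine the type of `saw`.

(t → ((s → t) → s))

For [[saw introduced] [[smiled most] [Sam red]]] to have type s with [[smiled most] [Sam red]] of type (s → t), [saw introduced] must be the function: [saw introduced] : ((s → t) → s).
For [saw introduced] to have type ((s → t) → s) with introduced of type t, saw must be the function: saw : (t → ((s → t) → s)).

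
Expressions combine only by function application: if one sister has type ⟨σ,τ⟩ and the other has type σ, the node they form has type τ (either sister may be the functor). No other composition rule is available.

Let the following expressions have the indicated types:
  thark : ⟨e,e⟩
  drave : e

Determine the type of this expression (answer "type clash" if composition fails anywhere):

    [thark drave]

e

[thark drave]: ⟨e,e⟩ applied to e yields e.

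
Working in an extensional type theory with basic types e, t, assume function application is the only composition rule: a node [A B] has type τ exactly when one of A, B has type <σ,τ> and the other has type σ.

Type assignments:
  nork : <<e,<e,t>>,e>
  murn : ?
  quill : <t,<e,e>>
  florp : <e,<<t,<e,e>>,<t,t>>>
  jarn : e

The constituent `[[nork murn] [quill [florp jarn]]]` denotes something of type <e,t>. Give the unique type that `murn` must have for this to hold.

At [[nork murn] [quill [florp jarn]]] (required: <e,t>): [quill [florp jarn]] is <t,t>, which is not a function with range <e,t>; hence [nork murn] is the functor — type <<t,t>,<e,t>>.
At [nork murn] (required: <<t,t>,<e,t>>): nork is <<e,<e,t>>,e>, which is not a function with range <<t,t>,<e,t>>; hence murn is the functor — type <<<e,<e,t>>,e>,<<t,t>,<e,t>>>.

<<<e,<e,t>>,e>,<<t,t>,<e,t>>>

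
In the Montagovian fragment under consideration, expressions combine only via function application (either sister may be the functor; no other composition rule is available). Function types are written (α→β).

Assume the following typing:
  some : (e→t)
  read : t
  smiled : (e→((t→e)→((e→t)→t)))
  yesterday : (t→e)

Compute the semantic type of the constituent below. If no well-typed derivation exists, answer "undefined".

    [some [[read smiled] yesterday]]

At [read smiled]: neither t nor (e→((t→e)→((e→t)→t))) can take the other as argument; the node is ill-typed.

undefined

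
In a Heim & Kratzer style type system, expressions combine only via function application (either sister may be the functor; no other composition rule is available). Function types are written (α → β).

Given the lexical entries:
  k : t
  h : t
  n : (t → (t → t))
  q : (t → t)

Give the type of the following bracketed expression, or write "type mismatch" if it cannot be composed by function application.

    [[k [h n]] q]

t

[h n] — n of type (t → (t → t)) combines with h of type t: type (t → t).
[k [h n]] — [h n] of type (t → t) combines with k of type t: type t.
[[k [h n]] q] — q of type (t → t) combines with [k [h n]] of type t: type t.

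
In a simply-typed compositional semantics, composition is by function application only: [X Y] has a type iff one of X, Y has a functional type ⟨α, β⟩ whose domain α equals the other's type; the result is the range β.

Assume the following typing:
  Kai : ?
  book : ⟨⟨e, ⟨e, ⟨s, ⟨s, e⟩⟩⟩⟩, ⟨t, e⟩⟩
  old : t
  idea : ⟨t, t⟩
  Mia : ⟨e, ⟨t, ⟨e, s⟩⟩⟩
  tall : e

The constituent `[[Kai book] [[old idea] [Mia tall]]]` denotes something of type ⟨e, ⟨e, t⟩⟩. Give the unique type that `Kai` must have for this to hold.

⟨⟨⟨e, ⟨e, ⟨s, ⟨s, e⟩⟩⟩⟩, ⟨t, e⟩⟩, ⟨⟨e, s⟩, ⟨e, ⟨e, t⟩⟩⟩⟩

For [[Kai book] [[old idea] [Mia tall]]] to have type ⟨e, ⟨e, t⟩⟩ with [[old idea] [Mia tall]] of type ⟨e, s⟩, [Kai book] must be the function: [Kai book] : ⟨⟨e, s⟩, ⟨e, ⟨e, t⟩⟩⟩.
For [Kai book] to have type ⟨⟨e, s⟩, ⟨e, ⟨e, t⟩⟩⟩ with book of type ⟨⟨e, ⟨e, ⟨s, ⟨s, e⟩⟩⟩⟩, ⟨t, e⟩⟩, Kai must be the function: Kai : ⟨⟨⟨e, ⟨e, ⟨s, ⟨s, e⟩⟩⟩⟩, ⟨t, e⟩⟩, ⟨⟨e, s⟩, ⟨e, ⟨e, t⟩⟩⟩⟩.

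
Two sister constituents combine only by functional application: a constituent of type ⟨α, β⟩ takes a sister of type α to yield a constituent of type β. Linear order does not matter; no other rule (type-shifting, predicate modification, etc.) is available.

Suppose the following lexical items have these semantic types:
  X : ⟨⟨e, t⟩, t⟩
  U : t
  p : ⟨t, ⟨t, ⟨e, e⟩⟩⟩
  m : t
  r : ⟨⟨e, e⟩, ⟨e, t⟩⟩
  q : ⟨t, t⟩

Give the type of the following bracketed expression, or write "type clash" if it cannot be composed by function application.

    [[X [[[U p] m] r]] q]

t

[U p]: ⟨t, ⟨t, ⟨e, e⟩⟩⟩ applied to t yields ⟨t, ⟨e, e⟩⟩.
[[U p] m]: ⟨t, ⟨e, e⟩⟩ applied to t yields ⟨e, e⟩.
[[[U p] m] r]: ⟨⟨e, e⟩, ⟨e, t⟩⟩ applied to ⟨e, e⟩ yields ⟨e, t⟩.
[X [[[U p] m] r]]: ⟨⟨e, t⟩, t⟩ applied to ⟨e, t⟩ yields t.
[[X [[[U p] m] r]] q]: ⟨t, t⟩ applied to t yields t.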